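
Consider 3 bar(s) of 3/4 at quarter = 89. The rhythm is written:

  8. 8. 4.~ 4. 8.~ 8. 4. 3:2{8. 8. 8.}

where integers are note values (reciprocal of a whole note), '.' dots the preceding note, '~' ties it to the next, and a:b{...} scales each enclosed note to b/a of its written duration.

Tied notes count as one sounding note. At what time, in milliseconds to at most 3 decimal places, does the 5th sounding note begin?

note 5 onset = 6b = 4044.944ms

1. 0.0ms @ 0 + 505.618ms (3/4)
2. 505.618ms @ 3/4 + 505.618ms (3/4)
3. 1011.236ms @ 3/2 + 2022.472ms (3)
4. 3033.708ms @ 9/2 + 1011.236ms (3/2)
5. 4044.944ms @ 6 + 1011.236ms (3/2)
6. 5056.18ms @ 15/2 + 337.079ms (1/2)
7. 5393.258ms @ 8 + 337.079ms (1/2)
8. 5730.337ms @ 17/2 + 337.079ms (1/2)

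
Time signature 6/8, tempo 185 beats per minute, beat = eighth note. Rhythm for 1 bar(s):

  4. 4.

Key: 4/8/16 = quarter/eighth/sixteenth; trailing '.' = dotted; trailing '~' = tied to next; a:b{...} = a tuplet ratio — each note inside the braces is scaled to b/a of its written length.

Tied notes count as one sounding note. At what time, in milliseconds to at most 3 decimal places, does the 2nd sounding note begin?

1. 0.0ms @ 0 + 972.973ms (3)
2. 972.973ms @ 3 + 972.973ms (3)

note 2 onset = 3b = 972.973ms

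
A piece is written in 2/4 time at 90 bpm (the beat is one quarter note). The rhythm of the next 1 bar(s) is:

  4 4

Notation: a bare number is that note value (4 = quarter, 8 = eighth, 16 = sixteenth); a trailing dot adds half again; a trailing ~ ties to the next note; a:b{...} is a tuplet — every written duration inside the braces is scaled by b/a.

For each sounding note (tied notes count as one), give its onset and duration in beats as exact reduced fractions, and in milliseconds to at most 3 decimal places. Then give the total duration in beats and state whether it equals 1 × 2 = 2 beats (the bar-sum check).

1) 0.0ms=0b +666.667ms=1b
2) 666.667ms=1b +666.667ms=1b
Σ=2b of 2 (90bpm 2/4) — PASS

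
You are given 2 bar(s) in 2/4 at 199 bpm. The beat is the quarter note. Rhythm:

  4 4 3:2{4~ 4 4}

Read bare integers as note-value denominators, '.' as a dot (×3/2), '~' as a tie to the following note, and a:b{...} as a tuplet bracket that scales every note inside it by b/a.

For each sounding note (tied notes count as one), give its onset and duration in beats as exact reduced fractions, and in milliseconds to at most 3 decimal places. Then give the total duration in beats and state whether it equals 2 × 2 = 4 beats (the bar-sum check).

1) 0.0ms=0b +301.508ms=1b
2) 301.508ms=1b +301.508ms=1b
3) 603.015ms=2b +402.01ms=4/3b
4) 1005.025ms=10/3b +201.005ms=2/3b
Σ=4b of 4 (199bpm 2/4) — PASS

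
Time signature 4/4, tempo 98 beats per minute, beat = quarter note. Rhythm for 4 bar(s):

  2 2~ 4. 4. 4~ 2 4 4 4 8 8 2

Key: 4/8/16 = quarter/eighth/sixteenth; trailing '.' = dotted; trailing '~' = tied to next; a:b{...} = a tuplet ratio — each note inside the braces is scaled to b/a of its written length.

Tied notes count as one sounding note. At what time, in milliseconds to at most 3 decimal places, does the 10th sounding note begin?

1. 0.0ms @ 0 + 1224.49ms (2)
2. 1224.49ms @ 2 + 2142.857ms (7/2)
3. 3367.347ms @ 11/2 + 918.367ms (3/2)
4. 4285.714ms @ 7 + 1836.735ms (3)
5. 6122.449ms @ 10 + 612.245ms (1)
6. 6734.694ms @ 11 + 612.245ms (1)
7. 7346.939ms @ 12 + 612.245ms (1)
8. 7959.184ms @ 13 + 306.122ms (1/2)
9. 8265.306ms @ 27/2 + 306.122ms (1/2)
10. 8571.429ms @ 14 + 1224.49ms (2)

note 10 onset = 14b = 8571.429ms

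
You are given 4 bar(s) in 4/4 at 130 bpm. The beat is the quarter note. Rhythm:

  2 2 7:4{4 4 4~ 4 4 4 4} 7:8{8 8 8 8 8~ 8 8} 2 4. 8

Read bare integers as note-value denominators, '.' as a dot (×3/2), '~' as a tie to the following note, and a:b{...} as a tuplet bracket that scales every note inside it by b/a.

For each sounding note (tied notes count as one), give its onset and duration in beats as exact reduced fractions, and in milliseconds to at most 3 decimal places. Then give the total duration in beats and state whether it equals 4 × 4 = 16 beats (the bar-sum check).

1) 0.0ms=0b +923.077ms=2b
2) 923.077ms=2b +923.077ms=2b
3) 1846.154ms=4b +263.736ms=4/7b
4) 2109.89ms=32/7b +263.736ms=4/7b
5) 2373.626ms=36/7b +527.473ms=8/7b
6) 2901.099ms=44/7b +263.736ms=4/7b
7) 3164.835ms=48/7b +263.736ms=4/7b
8) 3428.571ms=52/7b +263.736ms=4/7b
9) 3692.308ms=8b +263.736ms=4/7b
10) 3956.044ms=60/7b +263.736ms=4/7b
11) 4219.78ms=64/7b +263.736ms=4/7b
12) 4483.516ms=68/7b +263.736ms=4/7b
13) 4747.253ms=72/7b +527.473ms=8/7b
14) 5274.725ms=80/7b +263.736ms=4/7b
15) 5538.462ms=12b +923.077ms=2b
16) 6461.538ms=14b +692.308ms=3/2b
17) 7153.846ms=31/2b +230.769ms=1/2b
Σ=16b of 16 (130bpm 4/4) — PASS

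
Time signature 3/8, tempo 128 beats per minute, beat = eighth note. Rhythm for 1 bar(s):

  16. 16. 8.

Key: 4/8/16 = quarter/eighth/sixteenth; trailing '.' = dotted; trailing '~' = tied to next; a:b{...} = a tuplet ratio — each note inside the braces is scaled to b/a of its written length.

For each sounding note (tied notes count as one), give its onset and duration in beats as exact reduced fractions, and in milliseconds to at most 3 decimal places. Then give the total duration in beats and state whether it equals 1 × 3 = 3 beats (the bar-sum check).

1) 0.0ms=0b +351.562ms=3/4b
2) 351.562ms=3/4b +351.562ms=3/4b
3) 703.125ms=3/2b +703.125ms=3/2b
Σ=3b of 3 (128bpm 3/8) — PASS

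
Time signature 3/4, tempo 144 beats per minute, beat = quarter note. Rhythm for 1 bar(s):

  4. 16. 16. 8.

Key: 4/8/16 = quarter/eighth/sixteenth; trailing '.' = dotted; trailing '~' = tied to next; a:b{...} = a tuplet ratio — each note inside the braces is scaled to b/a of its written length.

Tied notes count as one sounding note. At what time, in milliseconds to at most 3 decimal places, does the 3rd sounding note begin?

note 3 onset = 15/8b = 781.25ms

1. 0.0ms @ 0 + 625.0ms (3/2)
2. 625.0ms @ 3/2 + 156.25ms (3/8)
3. 781.25ms @ 15/8 + 156.25ms (3/8)
4. 937.5ms @ 9/4 + 312.5ms (3/4)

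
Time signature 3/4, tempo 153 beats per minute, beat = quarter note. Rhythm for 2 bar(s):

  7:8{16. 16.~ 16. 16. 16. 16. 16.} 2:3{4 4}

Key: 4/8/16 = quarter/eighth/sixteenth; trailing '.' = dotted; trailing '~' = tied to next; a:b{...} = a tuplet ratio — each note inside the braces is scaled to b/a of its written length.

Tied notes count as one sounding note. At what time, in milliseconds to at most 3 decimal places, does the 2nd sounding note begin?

note 2 onset = 3/7b = 168.067ms

1. 0.0ms @ 0 + 168.067ms (3/7)
2. 168.067ms @ 3/7 + 336.134ms (6/7)
3. 504.202ms @ 9/7 + 168.067ms (3/7)
4. 672.269ms @ 12/7 + 168.067ms (3/7)
5. 840.336ms @ 15/7 + 168.067ms (3/7)
6. 1008.403ms @ 18/7 + 168.067ms (3/7)
7. 1176.471ms @ 3 + 588.235ms (3/2)
8. 1764.706ms @ 9/2 + 588.235ms (3/2)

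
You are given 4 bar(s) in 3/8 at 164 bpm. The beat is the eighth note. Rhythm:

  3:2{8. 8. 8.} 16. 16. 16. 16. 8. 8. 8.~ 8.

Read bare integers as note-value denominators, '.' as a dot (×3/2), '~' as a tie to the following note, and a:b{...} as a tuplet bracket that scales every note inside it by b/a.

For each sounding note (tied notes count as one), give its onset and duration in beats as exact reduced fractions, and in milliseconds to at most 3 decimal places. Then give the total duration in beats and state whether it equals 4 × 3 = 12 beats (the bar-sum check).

1) 0.0ms=0b +365.854ms=1b
2) 365.854ms=1b +365.854ms=1b
3) 731.707ms=2b +365.854ms=1b
4) 1097.561ms=3b +274.39ms=3/4b
5) 1371.951ms=15/4b +274.39ms=3/4b
6) 1646.341ms=9/2b +274.39ms=3/4b
7) 1920.732ms=21/4b +274.39ms=3/4b
8) 2195.122ms=6b +548.78ms=3/2b
9) 2743.902ms=15/2b +548.78ms=3/2b
10) 3292.683ms=9b +1097.561ms=3b
Σ=12b of 12 (164bpm 3/8) — PASS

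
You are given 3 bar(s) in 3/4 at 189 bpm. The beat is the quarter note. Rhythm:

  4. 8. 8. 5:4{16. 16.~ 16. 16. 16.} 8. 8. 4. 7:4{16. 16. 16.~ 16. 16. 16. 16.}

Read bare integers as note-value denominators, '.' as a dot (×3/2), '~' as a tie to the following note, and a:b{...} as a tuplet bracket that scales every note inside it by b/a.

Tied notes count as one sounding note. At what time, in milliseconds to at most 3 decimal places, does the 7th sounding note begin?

note 7 onset = 21/5b = 1333.333ms

1. 0.0ms @ 0 + 476.19ms (3/2)
2. 476.19ms @ 3/2 + 238.095ms (3/4)
3. 714.286ms @ 9/4 + 238.095ms (3/4)
4. 952.381ms @ 3 + 95.238ms (3/10)
5. 1047.619ms @ 33/10 + 190.476ms (3/5)
6. 1238.095ms @ 39/10 + 95.238ms (3/10)
7. 1333.333ms @ 21/5 + 95.238ms (3/10)
8. 1428.571ms @ 9/2 + 238.095ms (3/4)
9. 1666.667ms @ 21/4 + 238.095ms (3/4)
10. 1904.762ms @ 6 + 476.19ms (3/2)
11. 2380.952ms @ 15/2 + 68.027ms (3/14)
12. 2448.98ms @ 54/7 + 68.027ms (3/14)
13. 2517.007ms @ 111/14 + 136.054ms (3/7)
14. 2653.061ms @ 117/14 + 68.027ms (3/14)
15. 2721.088ms @ 60/7 + 68.027ms (3/14)
16. 2789.116ms @ 123/14 + 68.027ms (3/14)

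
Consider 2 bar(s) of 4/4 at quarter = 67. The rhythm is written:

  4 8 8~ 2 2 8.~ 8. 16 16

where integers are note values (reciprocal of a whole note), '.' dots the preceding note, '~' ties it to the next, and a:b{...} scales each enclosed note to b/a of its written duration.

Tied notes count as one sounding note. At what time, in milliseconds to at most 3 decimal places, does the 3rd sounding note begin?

note 3 onset = 3/2b = 1343.284ms

1. 0.0ms @ 0 + 895.522ms (1)
2. 895.522ms @ 1 + 447.761ms (1/2)
3. 1343.284ms @ 3/2 + 2238.806ms (5/2)
4. 3582.09ms @ 4 + 1791.045ms (2)
5. 5373.134ms @ 6 + 1343.284ms (3/2)
6. 6716.418ms @ 15/2 + 223.881ms (1/4)
7. 6940.299ms @ 31/4 + 223.881ms (1/4)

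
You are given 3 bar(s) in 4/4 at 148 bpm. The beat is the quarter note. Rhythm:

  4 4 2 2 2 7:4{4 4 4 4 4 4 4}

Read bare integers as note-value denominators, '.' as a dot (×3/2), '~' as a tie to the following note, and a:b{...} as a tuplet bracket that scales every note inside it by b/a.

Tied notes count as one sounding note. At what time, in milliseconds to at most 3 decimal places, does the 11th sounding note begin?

note 11 onset = 76/7b = 4401.544ms

1. 0.0ms @ 0 + 405.405ms (1)
2. 405.405ms @ 1 + 405.405ms (1)
3. 810.811ms @ 2 + 810.811ms (2)
4. 1621.622ms @ 4 + 810.811ms (2)
5. 2432.432ms @ 6 + 810.811ms (2)
6. 3243.243ms @ 8 + 231.66ms (4/7)
7. 3474.903ms @ 60/7 + 231.66ms (4/7)
8. 3706.564ms @ 64/7 + 231.66ms (4/7)
9. 3938.224ms @ 68/7 + 231.66ms (4/7)
10. 4169.884ms @ 72/7 + 231.66ms (4/7)
11. 4401.544ms @ 76/7 + 231.66ms (4/7)
12. 4633.205ms @ 80/7 + 231.66ms (4/7)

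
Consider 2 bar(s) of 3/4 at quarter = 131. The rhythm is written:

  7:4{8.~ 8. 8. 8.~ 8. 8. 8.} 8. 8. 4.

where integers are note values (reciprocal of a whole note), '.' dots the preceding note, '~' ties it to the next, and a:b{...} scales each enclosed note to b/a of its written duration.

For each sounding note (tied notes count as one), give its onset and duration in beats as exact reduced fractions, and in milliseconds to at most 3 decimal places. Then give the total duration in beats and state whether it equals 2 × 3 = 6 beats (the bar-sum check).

1) 0.0ms=0b +392.585ms=6/7b
2) 392.585ms=6/7b +196.292ms=3/7b
3) 588.877ms=9/7b +392.585ms=6/7b
4) 981.461ms=15/7b +196.292ms=3/7b
5) 1177.754ms=18/7b +196.292ms=3/7b
6) 1374.046ms=3b +343.511ms=3/4b
7) 1717.557ms=15/4b +343.511ms=3/4b
8) 2061.069ms=9/2b +687.023ms=3/2b
Σ=6b of 6 (131bpm 3/4) — PASS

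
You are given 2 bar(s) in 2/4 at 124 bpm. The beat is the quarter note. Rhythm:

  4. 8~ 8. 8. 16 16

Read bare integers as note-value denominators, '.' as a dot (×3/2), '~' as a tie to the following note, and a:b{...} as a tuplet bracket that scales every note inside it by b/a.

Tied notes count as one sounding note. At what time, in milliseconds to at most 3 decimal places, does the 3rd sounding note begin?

1. 0.0ms @ 0 + 725.806ms (3/2)
2. 725.806ms @ 3/2 + 604.839ms (5/4)
3. 1330.645ms @ 11/4 + 362.903ms (3/4)
4. 1693.548ms @ 7/2 + 120.968ms (1/4)
5. 1814.516ms @ 15/4 + 120.968ms (1/4)

note 3 onset = 11/4b = 1330.645ms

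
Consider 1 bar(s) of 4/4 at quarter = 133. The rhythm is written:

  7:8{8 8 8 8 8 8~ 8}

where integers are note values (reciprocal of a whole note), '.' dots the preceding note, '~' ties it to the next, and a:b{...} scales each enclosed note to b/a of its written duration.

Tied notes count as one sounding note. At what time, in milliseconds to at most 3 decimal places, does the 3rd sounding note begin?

1. 0.0ms @ 0 + 257.787ms (4/7)
2. 257.787ms @ 4/7 + 257.787ms (4/7)
3. 515.575ms @ 8/7 + 257.787ms (4/7)
4. 773.362ms @ 12/7 + 257.787ms (4/7)
5. 1031.149ms @ 16/7 + 257.787ms (4/7)
6. 1288.937ms @ 20/7 + 515.575ms (8/7)

note 3 onset = 8/7b = 515.575ms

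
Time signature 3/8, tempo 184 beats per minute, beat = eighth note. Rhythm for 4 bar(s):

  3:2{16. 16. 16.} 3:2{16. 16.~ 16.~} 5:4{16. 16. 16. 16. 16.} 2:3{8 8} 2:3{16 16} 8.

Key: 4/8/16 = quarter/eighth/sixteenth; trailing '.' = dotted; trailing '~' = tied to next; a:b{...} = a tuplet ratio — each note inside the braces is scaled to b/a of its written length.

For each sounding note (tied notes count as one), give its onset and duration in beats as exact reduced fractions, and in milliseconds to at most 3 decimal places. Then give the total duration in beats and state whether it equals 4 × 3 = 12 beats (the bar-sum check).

1) 0.0ms=0b +163.043ms=1/2b
2) 163.043ms=1/2b +163.043ms=1/2b
3) 326.087ms=1b +163.043ms=1/2b
4) 489.13ms=3/2b +163.043ms=1/2b
5) 652.174ms=2b +521.739ms=8/5b
6) 1173.913ms=18/5b +195.652ms=3/5b
7) 1369.565ms=21/5b +195.652ms=3/5b
8) 1565.217ms=24/5b +195.652ms=3/5b
9) 1760.87ms=27/5b +195.652ms=3/5b
10) 1956.522ms=6b +489.13ms=3/2b
11) 2445.652ms=15/2b +489.13ms=3/2b
12) 2934.783ms=9b +244.565ms=3/4b
13) 3179.348ms=39/4b +244.565ms=3/4b
14) 3423.913ms=21/2b +489.13ms=3/2b
Σ=12b of 12 (184bpm 3/8) — PASS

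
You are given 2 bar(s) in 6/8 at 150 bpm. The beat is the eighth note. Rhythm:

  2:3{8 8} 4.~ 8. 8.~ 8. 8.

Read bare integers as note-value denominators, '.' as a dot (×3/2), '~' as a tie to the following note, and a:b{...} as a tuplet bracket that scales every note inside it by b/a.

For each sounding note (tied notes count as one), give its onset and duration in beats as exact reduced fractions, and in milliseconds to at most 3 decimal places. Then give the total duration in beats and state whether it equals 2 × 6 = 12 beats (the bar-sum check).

1) 0.0ms=0b +600.0ms=3/2b
2) 600.0ms=3/2b +600.0ms=3/2b
3) 1200.0ms=3b +1800.0ms=9/2b
4) 3000.0ms=15/2b +1200.0ms=3b
5) 4200.0ms=21/2b +600.0ms=3/2b
Σ=12b of 12 (150bpm 6/8) — PASS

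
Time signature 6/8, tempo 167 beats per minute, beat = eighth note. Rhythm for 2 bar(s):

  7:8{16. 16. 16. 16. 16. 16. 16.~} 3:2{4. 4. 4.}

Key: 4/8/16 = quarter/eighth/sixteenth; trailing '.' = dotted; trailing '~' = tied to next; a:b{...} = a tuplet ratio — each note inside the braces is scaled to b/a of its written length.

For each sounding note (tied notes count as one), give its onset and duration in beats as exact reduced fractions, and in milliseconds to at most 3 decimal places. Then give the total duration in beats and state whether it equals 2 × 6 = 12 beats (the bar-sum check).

1) 0.0ms=0b +307.956ms=6/7b
2) 307.956ms=6/7b +307.956ms=6/7b
3) 615.911ms=12/7b +307.956ms=6/7b
4) 923.867ms=18/7b +307.956ms=6/7b
5) 1231.822ms=24/7b +307.956ms=6/7b
6) 1539.778ms=30/7b +307.956ms=6/7b
7) 1847.733ms=36/7b +1026.518ms=20/7b
8) 2874.251ms=8b +718.563ms=2b
9) 3592.814ms=10b +718.563ms=2b
Σ=12b of 12 (167bpm 6/8) — PASS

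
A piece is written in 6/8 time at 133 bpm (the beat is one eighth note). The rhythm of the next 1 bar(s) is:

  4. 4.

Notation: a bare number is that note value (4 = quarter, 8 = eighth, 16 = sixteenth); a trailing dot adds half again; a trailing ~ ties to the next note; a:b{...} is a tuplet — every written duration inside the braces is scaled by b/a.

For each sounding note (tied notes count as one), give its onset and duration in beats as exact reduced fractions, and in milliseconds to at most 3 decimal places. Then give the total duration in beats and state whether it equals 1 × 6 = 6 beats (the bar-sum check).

1) 0.0ms=0b +1353.383ms=3b
2) 1353.383ms=3b +1353.383ms=3b
Σ=6b of 6 (133bpm 6/8) — PASS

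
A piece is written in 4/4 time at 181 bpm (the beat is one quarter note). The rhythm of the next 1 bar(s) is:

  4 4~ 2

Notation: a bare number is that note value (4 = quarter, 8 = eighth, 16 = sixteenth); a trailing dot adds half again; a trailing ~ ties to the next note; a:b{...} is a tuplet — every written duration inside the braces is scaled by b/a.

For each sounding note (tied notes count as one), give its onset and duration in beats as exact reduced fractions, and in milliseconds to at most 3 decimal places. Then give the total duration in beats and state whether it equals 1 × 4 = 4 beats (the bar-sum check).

1) 0.0ms=0b +331.492ms=1b
2) 331.492ms=1b +994.475ms=3b
Σ=4b of 4 (181bpm 4/4) — PASS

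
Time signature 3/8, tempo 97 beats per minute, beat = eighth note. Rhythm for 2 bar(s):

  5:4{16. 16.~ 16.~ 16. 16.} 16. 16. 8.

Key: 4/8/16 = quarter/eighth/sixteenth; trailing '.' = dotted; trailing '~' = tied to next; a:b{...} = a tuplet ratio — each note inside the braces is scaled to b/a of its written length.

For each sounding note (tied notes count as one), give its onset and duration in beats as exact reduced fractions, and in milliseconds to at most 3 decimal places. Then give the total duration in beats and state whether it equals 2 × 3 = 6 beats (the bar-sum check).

1) 0.0ms=0b +371.134ms=3/5b
2) 371.134ms=3/5b +1113.402ms=9/5b
3) 1484.536ms=12/5b +371.134ms=3/5b
4) 1855.67ms=3b +463.918ms=3/4b
5) 2319.588ms=15/4b +463.918ms=3/4b
6) 2783.505ms=9/2b +927.835ms=3/2b
Σ=6b of 6 (97bpm 3/8) — PASS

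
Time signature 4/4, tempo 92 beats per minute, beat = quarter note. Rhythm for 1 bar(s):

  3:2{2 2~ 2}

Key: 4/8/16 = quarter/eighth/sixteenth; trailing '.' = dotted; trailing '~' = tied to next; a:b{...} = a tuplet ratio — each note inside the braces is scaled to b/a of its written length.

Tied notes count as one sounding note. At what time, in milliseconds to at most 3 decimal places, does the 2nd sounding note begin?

1. 0.0ms @ 0 + 869.565ms (4/3)
2. 869.565ms @ 4/3 + 1739.13ms (8/3)

note 2 onset = 4/3b = 869.565ms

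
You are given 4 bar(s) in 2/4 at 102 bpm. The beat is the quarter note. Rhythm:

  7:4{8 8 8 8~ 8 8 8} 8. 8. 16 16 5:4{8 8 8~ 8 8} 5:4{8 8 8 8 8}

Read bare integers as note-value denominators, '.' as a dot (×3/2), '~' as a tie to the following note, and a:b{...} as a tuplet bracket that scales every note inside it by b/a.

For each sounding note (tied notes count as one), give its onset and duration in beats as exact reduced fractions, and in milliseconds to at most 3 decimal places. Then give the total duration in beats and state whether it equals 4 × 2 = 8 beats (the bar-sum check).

1) 0.0ms=0b +168.067ms=2/7b
2) 168.067ms=2/7b +168.067ms=2/7b
3) 336.134ms=4/7b +168.067ms=2/7b
4) 504.202ms=6/7b +336.134ms=4/7b
5) 840.336ms=10/7b +168.067ms=2/7b
6) 1008.403ms=12/7b +168.067ms=2/7b
7) 1176.471ms=2b +441.176ms=3/4b
8) 1617.647ms=11/4b +441.176ms=3/4b
9) 2058.824ms=7/2b +147.059ms=1/4b
10) 2205.882ms=15/4b +147.059ms=1/4b
11) 2352.941ms=4b +235.294ms=2/5b
12) 2588.235ms=22/5b +235.294ms=2/5b
13) 2823.529ms=24/5b +470.588ms=4/5b
14) 3294.118ms=28/5b +235.294ms=2/5b
15) 3529.412ms=6b +235.294ms=2/5b
16) 3764.706ms=32/5b +235.294ms=2/5b
17) 4000.0ms=34/5b +235.294ms=2/5b
18) 4235.294ms=36/5b +235.294ms=2/5b
19) 4470.588ms=38/5b +235.294ms=2/5b
Σ=8b of 8 (102bpm 2/4) — PASS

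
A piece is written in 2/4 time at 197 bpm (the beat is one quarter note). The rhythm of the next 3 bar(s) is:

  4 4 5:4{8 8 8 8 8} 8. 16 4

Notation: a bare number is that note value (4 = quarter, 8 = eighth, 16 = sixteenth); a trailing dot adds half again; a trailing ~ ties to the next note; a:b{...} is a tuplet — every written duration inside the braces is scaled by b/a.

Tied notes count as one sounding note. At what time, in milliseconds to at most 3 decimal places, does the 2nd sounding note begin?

note 2 onset = 1b = 304.569ms

1. 0.0ms @ 0 + 304.569ms (1)
2. 304.569ms @ 1 + 304.569ms (1)
3. 609.137ms @ 2 + 121.827ms (2/5)
4. 730.964ms @ 12/5 + 121.827ms (2/5)
5. 852.792ms @ 14/5 + 121.827ms (2/5)
6. 974.619ms @ 16/5 + 121.827ms (2/5)
7. 1096.447ms @ 18/5 + 121.827ms (2/5)
8. 1218.274ms @ 4 + 228.426ms (3/4)
9. 1446.701ms @ 19/4 + 76.142ms (1/4)
10. 1522.843ms @ 5 + 304.569ms (1)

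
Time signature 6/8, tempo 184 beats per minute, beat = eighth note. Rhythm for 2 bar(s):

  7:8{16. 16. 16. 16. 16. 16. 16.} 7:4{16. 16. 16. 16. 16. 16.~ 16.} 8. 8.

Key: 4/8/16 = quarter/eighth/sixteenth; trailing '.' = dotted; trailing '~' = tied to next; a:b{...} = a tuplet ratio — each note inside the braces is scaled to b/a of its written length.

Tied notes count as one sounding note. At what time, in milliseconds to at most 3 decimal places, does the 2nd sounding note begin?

note 2 onset = 6/7b = 279.503ms

1. 0.0ms @ 0 + 279.503ms (6/7)
2. 279.503ms @ 6/7 + 279.503ms (6/7)
3. 559.006ms @ 12/7 + 279.503ms (6/7)
4. 838.509ms @ 18/7 + 279.503ms (6/7)
5. 1118.012ms @ 24/7 + 279.503ms (6/7)
6. 1397.516ms @ 30/7 + 279.503ms (6/7)
7. 1677.019ms @ 36/7 + 279.503ms (6/7)
8. 1956.522ms @ 6 + 139.752ms (3/7)
9. 2096.273ms @ 45/7 + 139.752ms (3/7)
10. 2236.025ms @ 48/7 + 139.752ms (3/7)
11. 2375.776ms @ 51/7 + 139.752ms (3/7)
12. 2515.528ms @ 54/7 + 139.752ms (3/7)
13. 2655.28ms @ 57/7 + 279.503ms (6/7)
14. 2934.783ms @ 9 + 489.13ms (3/2)
15. 3423.913ms @ 21/2 + 489.13ms (3/2)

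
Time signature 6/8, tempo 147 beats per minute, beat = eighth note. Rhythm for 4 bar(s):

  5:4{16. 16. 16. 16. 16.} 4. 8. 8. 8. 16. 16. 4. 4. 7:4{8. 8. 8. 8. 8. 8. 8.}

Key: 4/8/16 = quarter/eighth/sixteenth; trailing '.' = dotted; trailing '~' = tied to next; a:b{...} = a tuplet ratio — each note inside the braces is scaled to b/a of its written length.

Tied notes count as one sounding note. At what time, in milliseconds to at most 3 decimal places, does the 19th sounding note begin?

1. 0.0ms @ 0 + 244.898ms (3/5)
2. 244.898ms @ 3/5 + 244.898ms (3/5)
3. 489.796ms @ 6/5 + 244.898ms (3/5)
4. 734.694ms @ 9/5 + 244.898ms (3/5)
5. 979.592ms @ 12/5 + 244.898ms (3/5)
6. 1224.49ms @ 3 + 1224.49ms (3)
7. 2448.98ms @ 6 + 612.245ms (3/2)
8. 3061.224ms @ 15/2 + 612.245ms (3/2)
9. 3673.469ms @ 9 + 612.245ms (3/2)
10. 4285.714ms @ 21/2 + 306.122ms (3/4)
11. 4591.837ms @ 45/4 + 306.122ms (3/4)
12. 4897.959ms @ 12 + 1224.49ms (3)
13. 6122.449ms @ 15 + 1224.49ms (3)
14. 7346.939ms @ 18 + 349.854ms (6/7)
15. 7696.793ms @ 132/7 + 349.854ms (6/7)
16. 8046.647ms @ 138/7 + 349.854ms (6/7)
17. 8396.501ms @ 144/7 + 349.854ms (6/7)
18. 8746.356ms @ 150/7 + 349.854ms (6/7)
19. 9096.21ms @ 156/7 + 349.854ms (6/7)
20. 9446.064ms @ 162/7 + 349.854ms (6/7)

note 19 onset = 156/7b = 9096.21ms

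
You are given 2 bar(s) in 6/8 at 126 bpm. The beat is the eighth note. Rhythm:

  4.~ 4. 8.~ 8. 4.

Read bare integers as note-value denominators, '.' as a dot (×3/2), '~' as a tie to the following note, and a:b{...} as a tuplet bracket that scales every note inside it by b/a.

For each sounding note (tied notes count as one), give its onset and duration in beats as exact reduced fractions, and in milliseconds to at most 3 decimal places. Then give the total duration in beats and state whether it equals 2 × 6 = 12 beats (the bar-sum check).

1) 0.0ms=0b +2857.143ms=6b
2) 2857.143ms=6b +1428.571ms=3b
3) 4285.714ms=9b +1428.571ms=3b
Σ=12b of 12 (126bpm 6/8) — PASS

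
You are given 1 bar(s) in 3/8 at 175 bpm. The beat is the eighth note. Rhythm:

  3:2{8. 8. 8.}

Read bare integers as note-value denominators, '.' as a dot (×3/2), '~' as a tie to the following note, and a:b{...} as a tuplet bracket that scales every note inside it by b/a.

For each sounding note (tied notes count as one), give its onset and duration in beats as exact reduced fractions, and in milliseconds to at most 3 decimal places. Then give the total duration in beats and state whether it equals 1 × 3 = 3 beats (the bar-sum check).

1) 0.0ms=0b +342.857ms=1b
2) 342.857ms=1b +342.857ms=1b
3) 685.714ms=2b +342.857ms=1b
Σ=3b of 3 (175bpm 3/8) — PASS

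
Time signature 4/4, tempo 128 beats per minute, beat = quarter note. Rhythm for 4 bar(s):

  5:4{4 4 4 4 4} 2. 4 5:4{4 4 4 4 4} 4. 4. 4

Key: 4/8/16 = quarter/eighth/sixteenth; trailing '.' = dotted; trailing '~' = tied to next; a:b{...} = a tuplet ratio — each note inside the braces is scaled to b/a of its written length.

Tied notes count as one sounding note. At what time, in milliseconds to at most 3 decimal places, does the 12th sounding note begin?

1. 0.0ms @ 0 + 375.0ms (4/5)
2. 375.0ms @ 4/5 + 375.0ms (4/5)
3. 750.0ms @ 8/5 + 375.0ms (4/5)
4. 1125.0ms @ 12/5 + 375.0ms (4/5)
5. 1500.0ms @ 16/5 + 375.0ms (4/5)
6. 1875.0ms @ 4 + 1406.25ms (3)
7. 3281.25ms @ 7 + 468.75ms (1)
8. 3750.0ms @ 8 + 375.0ms (4/5)
9. 4125.0ms @ 44/5 + 375.0ms (4/5)
10. 4500.0ms @ 48/5 + 375.0ms (4/5)
11. 4875.0ms @ 52/5 + 375.0ms (4/5)
12. 5250.0ms @ 56/5 + 375.0ms (4/5)
13. 5625.0ms @ 12 + 703.125ms (3/2)
14. 6328.125ms @ 27/2 + 703.125ms (3/2)
15. 7031.25ms @ 15 + 468.75ms (1)

note 12 onset = 56/5b = 5250.0ms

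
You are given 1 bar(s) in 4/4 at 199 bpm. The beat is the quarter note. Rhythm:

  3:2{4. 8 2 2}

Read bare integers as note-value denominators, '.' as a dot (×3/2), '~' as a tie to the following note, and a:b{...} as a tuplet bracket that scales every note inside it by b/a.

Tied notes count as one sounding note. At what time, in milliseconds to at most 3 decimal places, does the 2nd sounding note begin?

note 2 onset = 1b = 301.508ms

1. 0.0ms @ 0 + 301.508ms (1)
2. 301.508ms @ 1 + 100.503ms (1/3)
3. 402.01ms @ 4/3 + 402.01ms (4/3)
4. 804.02ms @ 8/3 + 402.01ms (4/3)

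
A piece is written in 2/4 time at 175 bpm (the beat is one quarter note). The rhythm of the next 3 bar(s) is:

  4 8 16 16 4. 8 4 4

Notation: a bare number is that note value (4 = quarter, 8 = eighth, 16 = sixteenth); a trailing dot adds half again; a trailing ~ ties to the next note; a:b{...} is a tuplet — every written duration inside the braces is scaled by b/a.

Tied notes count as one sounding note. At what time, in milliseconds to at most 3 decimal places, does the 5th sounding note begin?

1. 0.0ms @ 0 + 342.857ms (1)
2. 342.857ms @ 1 + 171.429ms (1/2)
3. 514.286ms @ 3/2 + 85.714ms (1/4)
4. 600.0ms @ 7/4 + 85.714ms (1/4)
5. 685.714ms @ 2 + 514.286ms (3/2)
6. 1200.0ms @ 7/2 + 171.429ms (1/2)
7. 1371.429ms @ 4 + 342.857ms (1)
8. 1714.286ms @ 5 + 342.857ms (1)

note 5 onset = 2b = 685.714ms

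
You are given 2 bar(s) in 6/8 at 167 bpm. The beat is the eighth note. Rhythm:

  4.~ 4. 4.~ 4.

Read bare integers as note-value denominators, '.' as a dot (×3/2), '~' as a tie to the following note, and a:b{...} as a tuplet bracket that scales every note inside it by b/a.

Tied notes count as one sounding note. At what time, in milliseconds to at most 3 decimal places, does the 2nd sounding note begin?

1. 0.0ms @ 0 + 2155.689ms (6)
2. 2155.689ms @ 6 + 2155.689ms (6)

note 2 onset = 6b = 2155.689ms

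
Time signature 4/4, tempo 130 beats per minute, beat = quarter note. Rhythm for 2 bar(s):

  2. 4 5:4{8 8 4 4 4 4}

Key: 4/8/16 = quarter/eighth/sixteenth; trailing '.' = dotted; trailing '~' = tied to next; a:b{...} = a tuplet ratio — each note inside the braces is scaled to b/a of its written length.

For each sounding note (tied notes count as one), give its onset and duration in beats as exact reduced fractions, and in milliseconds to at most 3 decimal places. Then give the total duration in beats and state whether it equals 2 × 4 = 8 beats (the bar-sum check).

1) 0.0ms=0b +1384.615ms=3b
2) 1384.615ms=3b +461.538ms=1b
3) 1846.154ms=4b +184.615ms=2/5b
4) 2030.769ms=22/5b +184.615ms=2/5b
5) 2215.385ms=24/5b +369.231ms=4/5b
6) 2584.615ms=28/5b +369.231ms=4/5b
7) 2953.846ms=32/5b +369.231ms=4/5b
8) 3323.077ms=36/5b +369.231ms=4/5b
Σ=8b of 8 (130bpm 4/4) — PASS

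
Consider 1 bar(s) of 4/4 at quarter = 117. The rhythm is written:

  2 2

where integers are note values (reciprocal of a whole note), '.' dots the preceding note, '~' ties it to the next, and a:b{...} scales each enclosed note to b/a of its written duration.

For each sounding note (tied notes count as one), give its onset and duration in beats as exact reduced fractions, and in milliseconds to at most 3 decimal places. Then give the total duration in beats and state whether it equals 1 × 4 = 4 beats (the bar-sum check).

1) 0.0ms=0b +1025.641ms=2b
2) 1025.641ms=2b +1025.641ms=2b
Σ=4b of 4 (117bpm 4/4) — PASS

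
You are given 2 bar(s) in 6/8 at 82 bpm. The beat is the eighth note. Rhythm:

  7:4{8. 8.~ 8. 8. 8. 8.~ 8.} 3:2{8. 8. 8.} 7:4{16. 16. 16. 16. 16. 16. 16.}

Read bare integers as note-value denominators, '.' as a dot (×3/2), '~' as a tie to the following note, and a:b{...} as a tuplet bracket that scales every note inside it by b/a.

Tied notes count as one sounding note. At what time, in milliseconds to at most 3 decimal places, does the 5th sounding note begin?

1. 0.0ms @ 0 + 627.178ms (6/7)
2. 627.178ms @ 6/7 + 1254.355ms (12/7)
3. 1881.533ms @ 18/7 + 627.178ms (6/7)
4. 2508.711ms @ 24/7 + 627.178ms (6/7)
5. 3135.889ms @ 30/7 + 1254.355ms (12/7)
6. 4390.244ms @ 6 + 731.707ms (1)
7. 5121.951ms @ 7 + 731.707ms (1)
8. 5853.659ms @ 8 + 731.707ms (1)
9. 6585.366ms @ 9 + 313.589ms (3/7)
10. 6898.955ms @ 66/7 + 313.589ms (3/7)
11. 7212.544ms @ 69/7 + 313.589ms (3/7)
12. 7526.132ms @ 72/7 + 313.589ms (3/7)
13. 7839.721ms @ 75/7 + 313.589ms (3/7)
14. 8153.31ms @ 78/7 + 313.589ms (3/7)
15. 8466.899ms @ 81/7 + 313.589ms (3/7)

note 5 onset = 30/7b = 3135.889ms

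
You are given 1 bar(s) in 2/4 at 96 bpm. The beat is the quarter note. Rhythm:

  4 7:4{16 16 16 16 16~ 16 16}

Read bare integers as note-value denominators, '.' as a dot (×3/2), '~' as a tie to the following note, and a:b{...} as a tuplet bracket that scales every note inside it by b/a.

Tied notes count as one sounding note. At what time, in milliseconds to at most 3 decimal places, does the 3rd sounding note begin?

1. 0.0ms @ 0 + 625.0ms (1)
2. 625.0ms @ 1 + 89.286ms (1/7)
3. 714.286ms @ 8/7 + 89.286ms (1/7)
4. 803.571ms @ 9/7 + 89.286ms (1/7)
5. 892.857ms @ 10/7 + 89.286ms (1/7)
6. 982.143ms @ 11/7 + 178.571ms (2/7)
7. 1160.714ms @ 13/7 + 89.286ms (1/7)

note 3 onset = 8/7b = 714.286ms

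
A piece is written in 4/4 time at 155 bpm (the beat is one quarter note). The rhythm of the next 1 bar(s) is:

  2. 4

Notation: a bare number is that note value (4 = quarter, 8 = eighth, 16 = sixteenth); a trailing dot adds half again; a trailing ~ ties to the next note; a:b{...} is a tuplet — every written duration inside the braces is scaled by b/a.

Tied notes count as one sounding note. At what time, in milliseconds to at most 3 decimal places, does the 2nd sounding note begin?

note 2 onset = 3b = 1161.29ms

1. 0.0ms @ 0 + 1161.29ms (3)
2. 1161.29ms @ 3 + 387.097ms (1)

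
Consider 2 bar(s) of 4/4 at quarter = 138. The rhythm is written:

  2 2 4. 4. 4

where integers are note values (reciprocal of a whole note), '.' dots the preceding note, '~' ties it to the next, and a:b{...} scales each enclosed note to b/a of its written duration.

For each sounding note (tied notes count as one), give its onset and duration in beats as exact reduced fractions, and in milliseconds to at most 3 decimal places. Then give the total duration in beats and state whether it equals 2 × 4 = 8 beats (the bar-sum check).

1) 0.0ms=0b +869.565ms=2b
2) 869.565ms=2b +869.565ms=2b
3) 1739.13ms=4b +652.174ms=3/2b
4) 2391.304ms=11/2b +652.174ms=3/2b
5) 3043.478ms=7b +434.783ms=1b
Σ=8b of 8 (138bpm 4/4) — PASS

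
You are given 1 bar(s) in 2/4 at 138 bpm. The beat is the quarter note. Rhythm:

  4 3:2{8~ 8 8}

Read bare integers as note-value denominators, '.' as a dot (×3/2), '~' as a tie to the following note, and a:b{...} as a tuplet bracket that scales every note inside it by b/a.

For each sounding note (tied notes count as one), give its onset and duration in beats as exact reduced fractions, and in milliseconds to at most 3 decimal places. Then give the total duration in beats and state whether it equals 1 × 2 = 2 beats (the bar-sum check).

1) 0.0ms=0b +434.783ms=1b
2) 434.783ms=1b +289.855ms=2/3b
3) 724.638ms=5/3b +144.928ms=1/3b
Σ=2b of 2 (138bpm 2/4) — PASS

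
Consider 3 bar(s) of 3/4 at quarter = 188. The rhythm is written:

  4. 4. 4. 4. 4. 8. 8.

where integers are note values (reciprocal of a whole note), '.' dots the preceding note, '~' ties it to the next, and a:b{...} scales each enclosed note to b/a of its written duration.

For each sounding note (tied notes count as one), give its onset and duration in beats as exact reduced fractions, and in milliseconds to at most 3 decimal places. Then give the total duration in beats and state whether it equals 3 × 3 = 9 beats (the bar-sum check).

1) 0.0ms=0b +478.723ms=3/2b
2) 478.723ms=3/2b +478.723ms=3/2b
3) 957.447ms=3b +478.723ms=3/2b
4) 1436.17ms=9/2b +478.723ms=3/2b
5) 1914.894ms=6b +478.723ms=3/2b
6) 2393.617ms=15/2b +239.362ms=3/4b
7) 2632.979ms=33/4b +239.362ms=3/4b
Σ=9b of 9 (188bpm 3/4) — PASS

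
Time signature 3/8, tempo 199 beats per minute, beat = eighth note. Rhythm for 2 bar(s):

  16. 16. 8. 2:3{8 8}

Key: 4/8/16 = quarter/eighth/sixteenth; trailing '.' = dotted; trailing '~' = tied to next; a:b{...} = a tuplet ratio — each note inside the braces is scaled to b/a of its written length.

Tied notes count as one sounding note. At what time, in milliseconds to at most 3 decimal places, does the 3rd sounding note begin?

note 3 onset = 3/2b = 452.261ms

1. 0.0ms @ 0 + 226.131ms (3/4)
2. 226.131ms @ 3/4 + 226.131ms (3/4)
3. 452.261ms @ 3/2 + 452.261ms (3/2)
4. 904.523ms @ 3 + 452.261ms (3/2)
5. 1356.784ms @ 9/2 + 452.261ms (3/2)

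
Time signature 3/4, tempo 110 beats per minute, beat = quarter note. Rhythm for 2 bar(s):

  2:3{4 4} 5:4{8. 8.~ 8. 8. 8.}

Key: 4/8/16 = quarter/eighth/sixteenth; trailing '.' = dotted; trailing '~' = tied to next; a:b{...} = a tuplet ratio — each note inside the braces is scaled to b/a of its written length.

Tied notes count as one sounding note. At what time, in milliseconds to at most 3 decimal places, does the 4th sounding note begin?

note 4 onset = 18/5b = 1963.636ms

1. 0.0ms @ 0 + 818.182ms (3/2)
2. 818.182ms @ 3/2 + 818.182ms (3/2)
3. 1636.364ms @ 3 + 327.273ms (3/5)
4. 1963.636ms @ 18/5 + 654.545ms (6/5)
5. 2618.182ms @ 24/5 + 327.273ms (3/5)
6. 2945.455ms @ 27/5 + 327.273ms (3/5)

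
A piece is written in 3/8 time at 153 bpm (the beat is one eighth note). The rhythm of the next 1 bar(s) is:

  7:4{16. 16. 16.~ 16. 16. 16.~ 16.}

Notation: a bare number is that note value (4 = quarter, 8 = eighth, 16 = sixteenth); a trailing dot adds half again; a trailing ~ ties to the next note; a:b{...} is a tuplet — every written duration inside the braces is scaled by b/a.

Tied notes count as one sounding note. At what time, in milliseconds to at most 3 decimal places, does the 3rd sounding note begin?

1. 0.0ms @ 0 + 168.067ms (3/7)
2. 168.067ms @ 3/7 + 168.067ms (3/7)
3. 336.134ms @ 6/7 + 336.134ms (6/7)
4. 672.269ms @ 12/7 + 168.067ms (3/7)
5. 840.336ms @ 15/7 + 336.134ms (6/7)

note 3 onset = 6/7b = 336.134ms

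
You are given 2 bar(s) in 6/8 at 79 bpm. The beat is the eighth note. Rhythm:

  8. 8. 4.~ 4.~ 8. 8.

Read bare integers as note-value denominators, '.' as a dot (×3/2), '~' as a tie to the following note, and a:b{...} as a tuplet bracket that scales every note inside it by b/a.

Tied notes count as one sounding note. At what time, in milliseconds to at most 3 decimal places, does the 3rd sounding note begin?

1. 0.0ms @ 0 + 1139.241ms (3/2)
2. 1139.241ms @ 3/2 + 1139.241ms (3/2)
3. 2278.481ms @ 3 + 5696.203ms (15/2)
4. 7974.684ms @ 21/2 + 1139.241ms (3/2)

note 3 onset = 3b = 2278.481ms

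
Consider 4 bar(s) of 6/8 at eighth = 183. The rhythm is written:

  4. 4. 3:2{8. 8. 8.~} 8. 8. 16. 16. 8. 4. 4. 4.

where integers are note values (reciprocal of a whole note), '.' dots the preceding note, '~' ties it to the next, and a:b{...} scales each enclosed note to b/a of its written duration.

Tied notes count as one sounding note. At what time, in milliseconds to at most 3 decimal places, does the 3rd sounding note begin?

1. 0.0ms @ 0 + 983.607ms (3)
2. 983.607ms @ 3 + 983.607ms (3)
3. 1967.213ms @ 6 + 327.869ms (1)
4. 2295.082ms @ 7 + 327.869ms (1)
5. 2622.951ms @ 8 + 819.672ms (5/2)
6. 3442.623ms @ 21/2 + 491.803ms (3/2)
7. 3934.426ms @ 12 + 245.902ms (3/4)
8. 4180.328ms @ 51/4 + 245.902ms (3/4)
9. 4426.23ms @ 27/2 + 491.803ms (3/2)
10. 4918.033ms @ 15 + 983.607ms (3)
11. 5901.639ms @ 18 + 983.607ms (3)
12. 6885.246ms @ 21 + 983.607ms (3)

note 3 onset = 6b = 1967.213ms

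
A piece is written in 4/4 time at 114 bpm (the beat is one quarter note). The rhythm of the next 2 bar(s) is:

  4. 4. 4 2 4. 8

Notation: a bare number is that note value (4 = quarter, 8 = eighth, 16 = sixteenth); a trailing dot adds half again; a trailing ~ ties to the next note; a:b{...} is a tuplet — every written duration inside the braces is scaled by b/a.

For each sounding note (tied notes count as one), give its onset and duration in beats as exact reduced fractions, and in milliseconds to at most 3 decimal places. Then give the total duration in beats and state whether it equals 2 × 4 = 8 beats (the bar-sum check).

1) 0.0ms=0b +789.474ms=3/2b
2) 789.474ms=3/2b +789.474ms=3/2b
3) 1578.947ms=3b +526.316ms=1b
4) 2105.263ms=4b +1052.632ms=2b
5) 3157.895ms=6b +789.474ms=3/2b
6) 3947.368ms=15/2b +263.158ms=1/2b
Σ=8b of 8 (114bpm 4/4) — PASS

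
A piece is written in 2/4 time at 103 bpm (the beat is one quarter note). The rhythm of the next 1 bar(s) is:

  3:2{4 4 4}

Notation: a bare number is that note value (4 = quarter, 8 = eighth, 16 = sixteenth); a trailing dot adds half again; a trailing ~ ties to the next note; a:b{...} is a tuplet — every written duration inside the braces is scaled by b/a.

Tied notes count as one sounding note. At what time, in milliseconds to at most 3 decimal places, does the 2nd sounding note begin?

1. 0.0ms @ 0 + 388.35ms (2/3)
2. 388.35ms @ 2/3 + 388.35ms (2/3)
3. 776.699ms @ 4/3 + 388.35ms (2/3)

note 2 onset = 2/3b = 388.35ms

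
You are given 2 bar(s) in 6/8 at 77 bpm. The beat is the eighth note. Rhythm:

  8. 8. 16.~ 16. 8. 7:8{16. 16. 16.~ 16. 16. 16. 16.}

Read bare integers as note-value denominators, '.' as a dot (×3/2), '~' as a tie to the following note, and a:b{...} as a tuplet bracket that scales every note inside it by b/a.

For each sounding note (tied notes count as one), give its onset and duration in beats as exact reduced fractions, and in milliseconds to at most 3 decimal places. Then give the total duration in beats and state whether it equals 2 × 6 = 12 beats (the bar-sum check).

1) 0.0ms=0b +1168.831ms=3/2b
2) 1168.831ms=3/2b +1168.831ms=3/2b
3) 2337.662ms=3b +1168.831ms=3/2b
4) 3506.494ms=9/2b +1168.831ms=3/2b
5) 4675.325ms=6b +667.904ms=6/7b
6) 5343.228ms=48/7b +667.904ms=6/7b
7) 6011.132ms=54/7b +1335.807ms=12/7b
8) 7346.939ms=66/7b +667.904ms=6/7b
9) 8014.842ms=72/7b +667.904ms=6/7b
10) 8682.746ms=78/7b +667.904ms=6/7b
Σ=12b of 12 (77bpm 6/8) — PASS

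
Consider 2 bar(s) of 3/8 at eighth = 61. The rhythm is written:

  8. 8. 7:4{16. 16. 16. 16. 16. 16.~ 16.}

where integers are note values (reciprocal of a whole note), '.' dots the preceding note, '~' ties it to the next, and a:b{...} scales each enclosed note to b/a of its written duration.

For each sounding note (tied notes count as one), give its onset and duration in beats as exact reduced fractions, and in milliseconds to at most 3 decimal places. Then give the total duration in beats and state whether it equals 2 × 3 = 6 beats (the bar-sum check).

1) 0.0ms=0b +1475.41ms=3/2b
2) 1475.41ms=3/2b +1475.41ms=3/2b
3) 2950.82ms=3b +421.546ms=3/7b
4) 3372.365ms=24/7b +421.546ms=3/7b
5) 3793.911ms=27/7b +421.546ms=3/7b
6) 4215.457ms=30/7b +421.546ms=3/7b
7) 4637.002ms=33/7b +421.546ms=3/7b
8) 5058.548ms=36/7b +843.091ms=6/7b
Σ=6b of 6 (61bpm 3/8) — PASS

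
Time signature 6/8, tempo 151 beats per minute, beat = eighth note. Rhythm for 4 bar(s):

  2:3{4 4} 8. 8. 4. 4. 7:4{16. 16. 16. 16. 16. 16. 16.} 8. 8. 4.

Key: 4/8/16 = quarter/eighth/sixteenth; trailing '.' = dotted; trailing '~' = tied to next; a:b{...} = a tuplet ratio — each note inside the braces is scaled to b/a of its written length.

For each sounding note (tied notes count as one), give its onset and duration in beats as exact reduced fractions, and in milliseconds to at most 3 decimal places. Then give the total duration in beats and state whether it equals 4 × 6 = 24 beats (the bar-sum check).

1) 0.0ms=0b +1192.053ms=3b
2) 1192.053ms=3b +1192.053ms=3b
3) 2384.106ms=6b +596.026ms=3/2b
4) 2980.132ms=15/2b +596.026ms=3/2b
5) 3576.159ms=9b +1192.053ms=3b
6) 4768.212ms=12b +1192.053ms=3b
7) 5960.265ms=15b +170.293ms=3/7b
8) 6130.558ms=108/7b +170.293ms=3/7b
9) 6300.851ms=111/7b +170.293ms=3/7b
10) 6471.145ms=114/7b +170.293ms=3/7b
11) 6641.438ms=117/7b +170.293ms=3/7b
12) 6811.731ms=120/7b +170.293ms=3/7b
13) 6982.025ms=123/7b +170.293ms=3/7b
14) 7152.318ms=18b +596.026ms=3/2b
15) 7748.344ms=39/2b +596.026ms=3/2b
16) 8344.371ms=21b +1192.053ms=3b
Σ=24b of 24 (151bpm 6/8) — PASS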